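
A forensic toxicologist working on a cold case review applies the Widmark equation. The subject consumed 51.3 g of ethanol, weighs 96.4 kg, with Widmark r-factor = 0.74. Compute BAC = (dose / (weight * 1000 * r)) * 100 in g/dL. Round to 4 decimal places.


Applying the Widmark formula:
BAC = (dose_g / (body_wt * 1000 * r)) * 100
Denominator = 96.4 * 1000 * 0.74 = 71336
BAC = (51.3 / 71336) * 100
BAC = 0.0719 g/dL

0.0719


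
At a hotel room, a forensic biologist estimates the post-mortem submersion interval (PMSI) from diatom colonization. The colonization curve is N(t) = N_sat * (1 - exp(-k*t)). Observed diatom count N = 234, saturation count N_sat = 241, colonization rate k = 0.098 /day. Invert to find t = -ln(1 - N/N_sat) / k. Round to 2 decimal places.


PMSI from diatom colonization curve:
N / N_sat = 234 / 241 = 0.970954
1 - N/N_sat = 0.029046
ln(1 - N/N_sat) = -3.538874
t = -ln(1 - N/N_sat) / k = -(-3.538874) / 0.098 = 36.11 days

36.11


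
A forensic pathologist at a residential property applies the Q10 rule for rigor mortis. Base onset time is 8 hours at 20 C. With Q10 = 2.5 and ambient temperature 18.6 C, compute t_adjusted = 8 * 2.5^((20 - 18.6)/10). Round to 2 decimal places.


Rigor mortis time adjustment:
Exponent = (T_ref - T_actual) / 10 = (20 - 18.6) / 10 = 0.14
Q10 factor = 2.5^0.14 = 1.13687
t_adjusted = 8 * 1.13687 = 9.09 hours

9.09


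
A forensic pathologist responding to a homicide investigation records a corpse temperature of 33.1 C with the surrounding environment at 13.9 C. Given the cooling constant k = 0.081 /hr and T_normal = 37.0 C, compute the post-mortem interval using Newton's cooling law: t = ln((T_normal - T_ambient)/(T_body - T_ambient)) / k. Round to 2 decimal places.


Using Newton's law of cooling:
t = ln((T_normal - T_ambient) / (T_body - T_ambient)) / k
T_normal - T_ambient = 23.1
T_body - T_ambient = 19.2
Ratio = 1.203125
ln(ratio) = 0.184922
t = 0.184922 / 0.081 = 2.28 hours

2.28


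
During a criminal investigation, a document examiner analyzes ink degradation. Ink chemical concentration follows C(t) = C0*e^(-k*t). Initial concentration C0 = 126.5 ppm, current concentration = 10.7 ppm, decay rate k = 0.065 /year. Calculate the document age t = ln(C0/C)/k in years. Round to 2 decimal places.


Document age estimation:
C0/C = 126.5 / 10.7 = 11.82243
ln(C0/C) = 2.469999
t = 2.469999 / 0.065 = 38.00 years

38.00


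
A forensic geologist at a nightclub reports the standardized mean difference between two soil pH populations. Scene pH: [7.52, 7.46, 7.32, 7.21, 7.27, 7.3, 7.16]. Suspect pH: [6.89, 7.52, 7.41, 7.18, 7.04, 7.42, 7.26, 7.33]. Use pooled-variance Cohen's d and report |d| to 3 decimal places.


Pooled-variance Cohen's d for soil pH comparison:
Scene mean = 51.24 / 7 = 7.32
Suspect mean = 58.05 / 8 = 7.25625
Scene sample variance s_s^2 = 0.0167
Suspect sample variance s_c^2 = 0.044598
Pooled variance = ((n_s-1)*s_s^2 + (n_c-1)*s_c^2) / (n_s + n_c - 2) = 0.031722
Pooled SD = sqrt(0.031722) = 0.178107
Mean difference = 0.06375
|d| = |0.06375| / 0.178107 = 0.358

0.358


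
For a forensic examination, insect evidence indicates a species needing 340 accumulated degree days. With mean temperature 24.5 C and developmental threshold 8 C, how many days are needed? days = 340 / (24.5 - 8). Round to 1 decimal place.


Insect development time:
Effective temperature = avg_temp - T_base = 24.5 - 8 = 16.5 C
Days = ADD / effective_temp = 340 / 16.5 = 20.6 days

20.6


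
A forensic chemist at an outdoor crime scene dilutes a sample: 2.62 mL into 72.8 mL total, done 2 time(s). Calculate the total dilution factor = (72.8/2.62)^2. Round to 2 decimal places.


Dilution factor calculation:
Single dilution = V_total / V_sample = 72.8 / 2.62 ≈ 27.78626
Number of dilutions = 2
Total DF = (72.8 / 2.62)^2 (full precision, rounded at the end) = 772.08

772.08


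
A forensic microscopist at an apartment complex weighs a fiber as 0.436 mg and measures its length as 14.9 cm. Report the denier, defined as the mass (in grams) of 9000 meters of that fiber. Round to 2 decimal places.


Denier calculation:
Mass in grams = 0.436 mg / 1000 = 0.000436 g
Length in meters = 14.9 cm / 100 = 0.149 m
Linear density = mass / length = 0.000436 / 0.149 = 0.00292617 g/m
Denier = (g/m) * 9000 = 0.00292617 * 9000 = 26.34

26.34


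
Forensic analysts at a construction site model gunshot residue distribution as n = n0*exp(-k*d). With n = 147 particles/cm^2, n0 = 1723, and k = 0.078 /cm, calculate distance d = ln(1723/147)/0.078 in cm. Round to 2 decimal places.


GSR distance calculation:
n0/n = 1723 / 147 = 11.721088
ln(n0/n) = 2.46139
d = 2.46139 / 0.078 = 31.56 cm

31.56


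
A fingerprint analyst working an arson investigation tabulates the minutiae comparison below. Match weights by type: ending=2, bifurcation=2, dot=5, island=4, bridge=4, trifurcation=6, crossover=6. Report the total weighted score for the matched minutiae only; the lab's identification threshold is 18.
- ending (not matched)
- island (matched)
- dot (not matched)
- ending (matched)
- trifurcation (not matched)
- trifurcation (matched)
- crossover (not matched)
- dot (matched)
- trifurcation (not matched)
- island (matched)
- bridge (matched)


Weighted minutiae match score:
  ending: not matched, +0
  island: matched, +4 (running total 4)
  dot: not matched, +0
  ending: matched, +2 (running total 6)
  trifurcation: not matched, +0
  trifurcation: matched, +6 (running total 12)
  crossover: not matched, +0
  dot: matched, +5 (running total 17)
  trifurcation: not matched, +0
  island: matched, +4 (running total 21)
  bridge: matched, +4 (running total 25)
Total score = 25
Threshold = 18; verdict = identification

25


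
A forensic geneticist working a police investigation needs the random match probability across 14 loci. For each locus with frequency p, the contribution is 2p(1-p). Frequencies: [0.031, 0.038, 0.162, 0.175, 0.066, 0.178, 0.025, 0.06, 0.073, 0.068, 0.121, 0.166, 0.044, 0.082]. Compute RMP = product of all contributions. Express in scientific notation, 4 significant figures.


Computing RMP for 14 loci:
Locus 1: 2 * 0.031 * 0.969 = 0.060078
Locus 2: 2 * 0.038 * 0.962 = 0.073112
Locus 3: 2 * 0.162 * 0.838 = 0.271512
Locus 4: 2 * 0.175 * 0.825 = 0.28875
Locus 5: 2 * 0.066 * 0.934 = 0.123288
Locus 6: 2 * 0.178 * 0.822 = 0.292632
Locus 7: 2 * 0.025 * 0.975 = 0.04875
Locus 8: 2 * 0.06 * 0.94 = 0.1128
Locus 9: 2 * 0.073 * 0.927 = 0.135342
Locus 10: 2 * 0.068 * 0.932 = 0.126752
Locus 11: 2 * 0.121 * 0.879 = 0.212718
Locus 12: 2 * 0.166 * 0.834 = 0.276888
Locus 13: 2 * 0.044 * 0.956 = 0.084128
Locus 14: 2 * 0.082 * 0.918 = 0.150552
RMP = 8.743e-13

8.743e-13


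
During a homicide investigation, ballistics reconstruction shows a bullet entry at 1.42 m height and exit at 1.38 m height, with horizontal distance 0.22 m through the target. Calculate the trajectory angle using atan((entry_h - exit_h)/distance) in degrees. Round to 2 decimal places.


Bullet trajectory angle:
Height difference = 1.42 - 1.38 = 0.04 m
angle = atan(0.04 / 0.22)
angle = atan(0.181818)
angle = 10.30 degrees

10.30


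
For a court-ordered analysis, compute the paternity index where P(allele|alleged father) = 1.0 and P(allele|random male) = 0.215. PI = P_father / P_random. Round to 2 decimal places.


Paternity Index calculation:
PI = P(allele|father) / P(allele|random)
PI = 1.0 / 0.215
PI = 4.65

4.65


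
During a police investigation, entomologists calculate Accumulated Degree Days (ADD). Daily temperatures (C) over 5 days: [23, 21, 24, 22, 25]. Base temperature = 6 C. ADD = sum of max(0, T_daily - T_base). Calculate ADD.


Computing ADD day by day:
Day 1: max(0, 23 - 6) = 17
Day 2: max(0, 21 - 6) = 15
Day 3: max(0, 24 - 6) = 18
Day 4: max(0, 22 - 6) = 16
Day 5: max(0, 25 - 6) = 19
Total ADD = 85

85


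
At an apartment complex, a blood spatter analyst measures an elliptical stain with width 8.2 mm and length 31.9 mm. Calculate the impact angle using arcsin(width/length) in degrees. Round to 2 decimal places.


Blood spatter impact angle calculation:
width / length = 8.2 / 31.9 = 0.257053
angle = arcsin(0.257053)
angle = 14.90 degrees

14.90


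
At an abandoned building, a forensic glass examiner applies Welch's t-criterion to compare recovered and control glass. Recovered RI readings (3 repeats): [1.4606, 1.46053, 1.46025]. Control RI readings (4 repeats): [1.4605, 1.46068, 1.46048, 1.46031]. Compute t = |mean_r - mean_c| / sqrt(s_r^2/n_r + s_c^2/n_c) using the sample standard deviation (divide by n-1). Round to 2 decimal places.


Welch's t-criterion for glass RI comparison:
Recovered mean = sum / n_r = 4.38138 / 3 = 1.46046
Control mean = sum / n_c = 5.84197 / 4 = 1.4604925
Recovered sample variance s_r^2 = 3.43e-08
Control sample variance s_c^2 = 2.28917e-08
Welch SE (unpooled) = sqrt(s_r^2/n_r + s_c^2/n_c) = sqrt(1.14333e-08 + 5.72292e-09) = sqrt(1.71562e-08) = 0.000130982
|mean_r - mean_c| = 3.25e-05
t = 3.25e-05 / 0.000130982 = 0.25

0.25


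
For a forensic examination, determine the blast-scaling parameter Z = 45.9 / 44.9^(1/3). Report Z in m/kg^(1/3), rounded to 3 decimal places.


Scaled distance calculation:
W^(1/3) = 44.9^(1/3) = 3.554257
Z = R / W^(1/3) = 45.9 / 3.554257
Z = 12.914 m/kg^(1/3)

12.914


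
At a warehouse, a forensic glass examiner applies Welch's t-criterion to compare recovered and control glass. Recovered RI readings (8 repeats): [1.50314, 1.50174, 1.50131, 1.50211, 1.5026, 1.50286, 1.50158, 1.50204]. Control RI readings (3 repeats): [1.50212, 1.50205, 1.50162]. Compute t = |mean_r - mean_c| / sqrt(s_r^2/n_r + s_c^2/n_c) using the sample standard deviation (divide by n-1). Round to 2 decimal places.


Welch's t-criterion for glass RI comparison:
Recovered mean = sum / n_r = 12.01738 / 8 = 1.5021725
Control mean = sum / n_c = 4.50579 / 3 = 1.50193
Recovered sample variance s_r^2 = 4.13564e-07
Control sample variance s_c^2 = 7.33e-08
Welch SE (unpooled) = sqrt(s_r^2/n_r + s_c^2/n_c) = sqrt(5.16955e-08 + 2.44333e-08) = sqrt(7.61288e-08) = 0.000275914
|mean_r - mean_c| = 0.0002425
t = 0.0002425 / 0.000275914 = 0.88

0.88


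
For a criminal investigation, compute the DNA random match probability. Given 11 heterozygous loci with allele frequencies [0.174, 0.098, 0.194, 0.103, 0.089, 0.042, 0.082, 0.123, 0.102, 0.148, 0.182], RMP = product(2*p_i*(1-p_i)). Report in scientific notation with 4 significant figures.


Computing RMP for 11 loci:
Locus 1: 2 * 0.174 * 0.826 = 0.287448
Locus 2: 2 * 0.098 * 0.902 = 0.176792
Locus 3: 2 * 0.194 * 0.806 = 0.312728
Locus 4: 2 * 0.103 * 0.897 = 0.184782
Locus 5: 2 * 0.089 * 0.911 = 0.162158
Locus 6: 2 * 0.042 * 0.958 = 0.080472
Locus 7: 2 * 0.082 * 0.918 = 0.150552
Locus 8: 2 * 0.123 * 0.877 = 0.215742
Locus 9: 2 * 0.102 * 0.898 = 0.183192
Locus 10: 2 * 0.148 * 0.852 = 0.252192
Locus 11: 2 * 0.182 * 0.818 = 0.297752
RMP = 1.712e-08

1.712e-08


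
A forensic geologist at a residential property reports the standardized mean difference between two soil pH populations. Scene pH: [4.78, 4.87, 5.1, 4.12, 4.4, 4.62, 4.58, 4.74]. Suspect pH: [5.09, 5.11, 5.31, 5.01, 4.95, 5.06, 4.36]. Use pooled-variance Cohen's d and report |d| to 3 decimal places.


Pooled-variance Cohen's d for soil pH comparison:
Scene mean = 37.21 / 8 = 4.65125
Suspect mean = 34.89 / 7 = 4.984286
Scene sample variance s_s^2 = 0.089298
Suspect sample variance s_c^2 = 0.088395
Pooled variance = ((n_s-1)*s_s^2 + (n_c-1)*s_c^2) / (n_s + n_c - 2) = 0.088881
Pooled SD = sqrt(0.088881) = 0.298129
Mean difference = -0.333036
|d| = |-0.333036| / 0.298129 = 1.117

1.117


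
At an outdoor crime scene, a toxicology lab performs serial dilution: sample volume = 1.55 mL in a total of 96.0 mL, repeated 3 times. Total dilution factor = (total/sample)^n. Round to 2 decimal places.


Dilution factor calculation:
Single dilution = V_total / V_sample = 96.0 / 1.55 ≈ 61.935484
Number of dilutions = 3
Total DF = (96.0 / 1.55)^3 (full precision, rounded at the end) = 237584.77

237584.77


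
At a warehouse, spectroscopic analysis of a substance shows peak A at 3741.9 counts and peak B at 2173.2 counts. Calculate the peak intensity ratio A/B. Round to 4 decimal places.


Spectral peak ratio:
Peak A = 3741.9 counts
Peak B = 2173.2 counts
Ratio = 3741.9 / 2173.2 = 1.7218

1.7218


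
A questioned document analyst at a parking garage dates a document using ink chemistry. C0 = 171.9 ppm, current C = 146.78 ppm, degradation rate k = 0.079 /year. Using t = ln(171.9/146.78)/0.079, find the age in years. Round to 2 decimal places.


Document age estimation:
C0/C = 171.9 / 146.78 = 1.17114
ln(C0/C) = 0.157978
t = 0.157978 / 0.079 = 2.00 years

2.00


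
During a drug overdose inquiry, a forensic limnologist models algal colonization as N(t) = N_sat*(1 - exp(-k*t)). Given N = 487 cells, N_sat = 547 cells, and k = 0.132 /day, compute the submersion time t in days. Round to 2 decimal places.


PMSI from diatom colonization curve:
N / N_sat = 487 / 547 = 0.890311
1 - N/N_sat = 0.109689
ln(1 - N/N_sat) = -2.210106
t = -ln(1 - N/N_sat) / k = -(-2.210106) / 0.132 = 16.74 days

16.74


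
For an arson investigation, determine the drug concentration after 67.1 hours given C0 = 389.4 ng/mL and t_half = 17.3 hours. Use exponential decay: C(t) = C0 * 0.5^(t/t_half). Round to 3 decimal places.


Drug concentration decay:
Number of half-lives = t / t_half = 67.1 / 17.3 = 3.878613
Decay factor = 0.5^3.878613 = 0.06798626
C(t) = 389.4 * 0.06798626 = 26.474 ng/mL

26.474


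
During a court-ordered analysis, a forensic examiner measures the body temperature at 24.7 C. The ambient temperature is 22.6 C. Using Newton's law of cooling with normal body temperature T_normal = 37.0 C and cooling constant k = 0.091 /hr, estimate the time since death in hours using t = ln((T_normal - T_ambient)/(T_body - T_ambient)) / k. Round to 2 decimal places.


Using Newton's law of cooling:
t = ln((T_normal - T_ambient) / (T_body - T_ambient)) / k
T_normal - T_ambient = 14.4
T_body - T_ambient = 2.1
Ratio = 6.857143
ln(ratio) = 1.925291
t = 1.925291 / 0.091 = 21.16 hours

21.16


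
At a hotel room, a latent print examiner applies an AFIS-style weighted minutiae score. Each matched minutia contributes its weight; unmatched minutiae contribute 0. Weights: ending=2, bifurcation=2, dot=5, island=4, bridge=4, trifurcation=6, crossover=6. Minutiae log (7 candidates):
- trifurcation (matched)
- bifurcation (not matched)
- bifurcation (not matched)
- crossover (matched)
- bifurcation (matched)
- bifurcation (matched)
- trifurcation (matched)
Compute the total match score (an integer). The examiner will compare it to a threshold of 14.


Weighted minutiae match score:
  trifurcation: matched, +6 (running total 6)
  bifurcation: not matched, +0
  bifurcation: not matched, +0
  crossover: matched, +6 (running total 12)
  bifurcation: matched, +2 (running total 14)
  bifurcation: matched, +2 (running total 16)
  trifurcation: matched, +6 (running total 22)
Total score = 22
Threshold = 14; verdict = identification

22


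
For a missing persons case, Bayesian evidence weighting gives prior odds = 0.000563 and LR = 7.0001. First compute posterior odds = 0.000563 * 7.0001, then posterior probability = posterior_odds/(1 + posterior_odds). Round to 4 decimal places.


Bayesian evidence evaluation:
Posterior odds = prior_odds * LR = 0.000563 * 7.0001 = 0.003941056
Posterior probability = posterior_odds / (1 + posterior_odds)
= 0.003941056 / (1 + 0.003941056)
= 0.003941056 / 1.003941056
= 0.0039

0.0039


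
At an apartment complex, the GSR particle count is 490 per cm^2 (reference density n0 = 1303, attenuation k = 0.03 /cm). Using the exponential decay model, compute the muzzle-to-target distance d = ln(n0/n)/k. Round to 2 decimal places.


GSR distance calculation:
n0/n = 1303 / 490 = 2.659184
ln(n0/n) = 0.978019
d = 0.978019 / 0.03 = 32.60 cm

32.60


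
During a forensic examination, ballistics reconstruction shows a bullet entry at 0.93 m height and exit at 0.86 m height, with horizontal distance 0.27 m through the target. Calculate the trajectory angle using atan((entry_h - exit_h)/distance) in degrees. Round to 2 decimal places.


Bullet trajectory angle:
Height difference = 0.93 - 0.86 = 0.07 m
angle = atan(0.07 / 0.27)
angle = atan(0.259259)
angle = 14.53 degrees

14.53


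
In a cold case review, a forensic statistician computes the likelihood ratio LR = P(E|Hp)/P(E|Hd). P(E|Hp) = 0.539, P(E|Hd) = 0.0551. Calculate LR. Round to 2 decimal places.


Likelihood ratio calculation:
LR = P(E|Hp) / P(E|Hd)
LR = 0.539 / 0.0551
LR = 9.78

9.78


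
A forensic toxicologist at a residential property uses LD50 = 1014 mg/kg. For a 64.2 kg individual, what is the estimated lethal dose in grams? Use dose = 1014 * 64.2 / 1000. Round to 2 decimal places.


Lethal dose calculation:
Lethal dose = LD50 * body_weight / 1000
= 1014 * 64.2 / 1000
= 65098.8 / 1000
= 65.10 g

65.10


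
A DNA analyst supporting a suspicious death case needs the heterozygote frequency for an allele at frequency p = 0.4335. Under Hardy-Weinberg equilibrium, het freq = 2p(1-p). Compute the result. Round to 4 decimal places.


Hardy-Weinberg heterozygote frequency:
q = 1 - p = 1 - 0.4335 = 0.5665
2pq = 2 * 0.4335 * 0.5665 = 0.4912

0.4912


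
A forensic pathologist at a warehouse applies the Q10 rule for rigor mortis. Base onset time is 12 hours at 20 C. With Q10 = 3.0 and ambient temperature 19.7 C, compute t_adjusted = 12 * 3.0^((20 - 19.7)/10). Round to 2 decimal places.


Rigor mortis time adjustment:
Exponent = (T_ref - T_actual) / 10 = (20 - 19.7) / 10 = 0.03
Q10 factor = 3.0^0.03 = 1.03351
t_adjusted = 12 * 1.03351 = 12.40 hours

12.40


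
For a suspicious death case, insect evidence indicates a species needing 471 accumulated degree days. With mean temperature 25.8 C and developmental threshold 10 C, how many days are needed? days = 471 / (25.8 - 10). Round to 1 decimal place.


Insect development time:
Effective temperature = avg_temp - T_base = 25.8 - 10 = 15.8 C
Days = ADD / effective_temp = 471 / 15.8 = 29.8 days

29.8


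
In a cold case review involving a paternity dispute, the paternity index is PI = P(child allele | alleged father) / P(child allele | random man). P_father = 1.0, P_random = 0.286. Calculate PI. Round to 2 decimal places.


Paternity Index calculation:
PI = P(allele|father) / P(allele|random)
PI = 1.0 / 0.286
PI = 3.50

3.50


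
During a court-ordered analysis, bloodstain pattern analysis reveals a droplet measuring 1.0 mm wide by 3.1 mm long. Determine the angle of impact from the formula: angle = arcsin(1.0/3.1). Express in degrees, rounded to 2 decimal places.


Blood spatter impact angle calculation:
width / length = 1.0 / 3.1 = 0.322581
angle = arcsin(0.322581)
angle = 18.82 degrees

18.82


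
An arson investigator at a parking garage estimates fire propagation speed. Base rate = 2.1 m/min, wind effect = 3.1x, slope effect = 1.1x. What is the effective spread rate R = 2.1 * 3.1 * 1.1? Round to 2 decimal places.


Fire spread rate calculation:
R = R0 * wind_factor * slope_factor
= 2.1 * 3.1 * 1.1
= 6.51 * 1.1
= 7.16 m/min

7.16


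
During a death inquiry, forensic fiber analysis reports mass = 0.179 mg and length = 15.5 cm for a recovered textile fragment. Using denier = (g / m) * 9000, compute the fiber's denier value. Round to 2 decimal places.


Denier calculation:
Mass in grams = 0.179 mg / 1000 = 0.000179 g
Length in meters = 15.5 cm / 100 = 0.155 m
Linear density = mass / length = 0.000179 / 0.155 = 0.00115484 g/m
Denier = (g/m) * 9000 = 0.00115484 * 9000 = 10.39

10.39


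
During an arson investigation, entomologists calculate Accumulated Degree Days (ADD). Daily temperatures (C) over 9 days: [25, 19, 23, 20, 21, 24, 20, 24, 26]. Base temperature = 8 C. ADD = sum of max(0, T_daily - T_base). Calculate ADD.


Computing ADD day by day:
Day 1: max(0, 25 - 8) = 17
Day 2: max(0, 19 - 8) = 11
Day 3: max(0, 23 - 8) = 15
Day 4: max(0, 20 - 8) = 12
Day 5: max(0, 21 - 8) = 13
Day 6: max(0, 24 - 8) = 16
Day 7: max(0, 20 - 8) = 12
Day 8: max(0, 24 - 8) = 16
Day 9: max(0, 26 - 8) = 18
Total ADD = 130

130


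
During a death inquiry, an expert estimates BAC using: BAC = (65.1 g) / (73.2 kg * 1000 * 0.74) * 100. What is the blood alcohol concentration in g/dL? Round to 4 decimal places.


Applying the Widmark formula:
BAC = (dose_g / (body_wt * 1000 * r)) * 100
Denominator = 73.2 * 1000 * 0.74 = 54168
BAC = (65.1 / 54168) * 100
BAC = 0.1202 g/dL

0.1202


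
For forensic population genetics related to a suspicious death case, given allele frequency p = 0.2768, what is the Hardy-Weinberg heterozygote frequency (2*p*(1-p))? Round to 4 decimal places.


Hardy-Weinberg heterozygote frequency:
q = 1 - p = 1 - 0.2768 = 0.7232
2pq = 2 * 0.2768 * 0.7232 = 0.4004

0.4004


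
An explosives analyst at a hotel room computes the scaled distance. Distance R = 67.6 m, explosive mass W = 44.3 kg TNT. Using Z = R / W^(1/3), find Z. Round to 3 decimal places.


Scaled distance calculation:
W^(1/3) = 44.3^(1/3) = 3.538354
Z = R / W^(1/3) = 67.6 / 3.538354
Z = 19.105 m/kg^(1/3)

19.105


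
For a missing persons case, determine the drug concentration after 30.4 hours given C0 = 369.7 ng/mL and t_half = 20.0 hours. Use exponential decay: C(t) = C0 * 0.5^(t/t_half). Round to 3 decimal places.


Drug concentration decay:
Number of half-lives = t / t_half = 30.4 / 20.0 = 1.52
Decay factor = 0.5^1.52 = 0.34868592
C(t) = 369.7 * 0.34868592 = 128.909 ng/mL

128.909


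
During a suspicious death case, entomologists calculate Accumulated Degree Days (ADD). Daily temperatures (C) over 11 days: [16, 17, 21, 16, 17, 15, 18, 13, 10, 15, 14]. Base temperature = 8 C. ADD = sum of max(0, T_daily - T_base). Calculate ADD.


Computing ADD day by day:
Day 1: max(0, 16 - 8) = 8
Day 2: max(0, 17 - 8) = 9
Day 3: max(0, 21 - 8) = 13
Day 4: max(0, 16 - 8) = 8
Day 5: max(0, 17 - 8) = 9
Day 6: max(0, 15 - 8) = 7
Day 7: max(0, 18 - 8) = 10
Day 8: max(0, 13 - 8) = 5
Day 9: max(0, 10 - 8) = 2
Day 10: max(0, 15 - 8) = 7
Day 11: max(0, 14 - 8) = 6
Total ADD = 84

84


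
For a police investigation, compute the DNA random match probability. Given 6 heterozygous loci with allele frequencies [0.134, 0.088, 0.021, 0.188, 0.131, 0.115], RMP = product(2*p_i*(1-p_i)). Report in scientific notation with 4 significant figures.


Computing RMP for 6 loci:
Locus 1: 2 * 0.134 * 0.866 = 0.232088
Locus 2: 2 * 0.088 * 0.912 = 0.160512
Locus 3: 2 * 0.021 * 0.979 = 0.041118
Locus 4: 2 * 0.188 * 0.812 = 0.305312
Locus 5: 2 * 0.131 * 0.869 = 0.227678
Locus 6: 2 * 0.115 * 0.885 = 0.20355
RMP = 2.167e-05

2.167e-05


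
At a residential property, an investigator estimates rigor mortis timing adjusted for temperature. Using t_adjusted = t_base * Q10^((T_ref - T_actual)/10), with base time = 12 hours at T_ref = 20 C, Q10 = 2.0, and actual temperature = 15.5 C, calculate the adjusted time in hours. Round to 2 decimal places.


Rigor mortis time adjustment:
Exponent = (T_ref - T_actual) / 10 = (20 - 15.5) / 10 = 0.45
Q10 factor = 2.0^0.45 = 1.36604
t_adjusted = 12 * 1.36604 = 16.39 hours

16.39


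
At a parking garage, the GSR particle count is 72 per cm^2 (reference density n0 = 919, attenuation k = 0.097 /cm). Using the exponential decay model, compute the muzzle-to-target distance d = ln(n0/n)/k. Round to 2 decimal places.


GSR distance calculation:
n0/n = 919 / 72 = 12.763889
ln(n0/n) = 2.54662
d = 2.54662 / 0.097 = 26.25 cm

26.25


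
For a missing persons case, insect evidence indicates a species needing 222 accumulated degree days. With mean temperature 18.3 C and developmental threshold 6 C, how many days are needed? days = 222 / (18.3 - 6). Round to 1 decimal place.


Insect development time:
Effective temperature = avg_temp - T_base = 18.3 - 6 = 12.3 C
Days = ADD / effective_temp = 222 / 12.3 = 18.0 days

18.0


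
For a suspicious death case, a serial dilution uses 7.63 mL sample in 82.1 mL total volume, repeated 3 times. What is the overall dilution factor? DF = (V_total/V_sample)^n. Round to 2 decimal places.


Dilution factor calculation:
Single dilution = V_total / V_sample = 82.1 / 7.63 ≈ 10.760157
Number of dilutions = 3
Total DF = (82.1 / 7.63)^3 (full precision, rounded at the end) = 1245.82

1245.82


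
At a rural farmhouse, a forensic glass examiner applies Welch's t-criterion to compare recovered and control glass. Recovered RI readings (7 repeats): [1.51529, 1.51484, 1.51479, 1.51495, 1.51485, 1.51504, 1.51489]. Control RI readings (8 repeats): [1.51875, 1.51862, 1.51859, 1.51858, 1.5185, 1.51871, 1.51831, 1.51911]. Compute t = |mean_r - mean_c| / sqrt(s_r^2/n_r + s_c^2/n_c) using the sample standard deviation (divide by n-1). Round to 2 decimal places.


Welch's t-criterion for glass RI comparison:
Recovered mean = sum / n_r = 10.60465 / 7 = 1.51495
Control mean = sum / n_c = 12.14917 / 8 = 1.5186462
Recovered sample variance s_r^2 = 2.91667e-08
Control sample variance s_c^2 = 5.32268e-08
Welch SE (unpooled) = sqrt(s_r^2/n_r + s_c^2/n_c) = sqrt(4.16667e-09 + 6.65335e-09) = sqrt(1.082e-08) = 0.000104019
|mean_r - mean_c| = 0.00369625
t = 0.00369625 / 0.000104019 = 35.53

35.53


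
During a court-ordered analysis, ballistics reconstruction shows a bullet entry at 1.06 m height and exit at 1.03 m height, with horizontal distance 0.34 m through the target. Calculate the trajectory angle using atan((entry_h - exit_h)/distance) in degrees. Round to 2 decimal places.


Bullet trajectory angle:
Height difference = 1.06 - 1.03 = 0.03 m
angle = atan(0.03 / 0.34)
angle = atan(0.088235)
angle = 5.04 degrees

5.04


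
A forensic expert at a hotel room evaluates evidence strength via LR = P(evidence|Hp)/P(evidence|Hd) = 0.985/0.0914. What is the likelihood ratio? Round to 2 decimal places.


Likelihood ratio calculation:
LR = P(E|Hp) / P(E|Hd)
LR = 0.985 / 0.0914
LR = 10.78

10.78


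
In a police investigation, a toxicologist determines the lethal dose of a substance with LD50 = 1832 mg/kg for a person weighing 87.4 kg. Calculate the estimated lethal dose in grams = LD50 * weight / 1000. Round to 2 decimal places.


Lethal dose calculation:
Lethal dose = LD50 * body_weight / 1000
= 1832 * 87.4 / 1000
= 160116.8 / 1000
= 160.12 g

160.12


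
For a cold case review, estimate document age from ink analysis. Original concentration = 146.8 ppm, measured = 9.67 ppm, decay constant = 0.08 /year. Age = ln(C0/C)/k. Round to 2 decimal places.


Document age estimation:
C0/C = 146.8 / 9.67 = 15.180972
ln(C0/C) = 2.720043
t = 2.720043 / 0.08 = 34.00 years

34.00


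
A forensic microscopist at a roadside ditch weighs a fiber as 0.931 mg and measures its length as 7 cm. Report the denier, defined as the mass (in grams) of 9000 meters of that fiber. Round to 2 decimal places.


Denier calculation:
Mass in grams = 0.931 mg / 1000 = 0.000931 g
Length in meters = 7 cm / 100 = 0.07 m
Linear density = mass / length = 0.000931 / 0.07 = 0.0133 g/m
Denier = (g/m) * 9000 = 0.0133 * 9000 = 119.70

119.70


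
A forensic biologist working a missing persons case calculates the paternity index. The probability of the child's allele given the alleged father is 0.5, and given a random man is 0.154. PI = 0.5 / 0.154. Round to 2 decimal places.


Paternity Index calculation:
PI = P(allele|father) / P(allele|random)
PI = 0.5 / 0.154
PI = 3.25

3.25


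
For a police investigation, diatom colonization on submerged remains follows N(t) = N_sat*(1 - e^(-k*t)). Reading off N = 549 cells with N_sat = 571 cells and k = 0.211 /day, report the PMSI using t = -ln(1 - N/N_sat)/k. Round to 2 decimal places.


PMSI from diatom colonization curve:
N / N_sat = 549 / 571 = 0.961471
1 - N/N_sat = 0.038529
ln(1 - N/N_sat) = -3.256344
t = -ln(1 - N/N_sat) / k = -(-3.256344) / 0.211 = 15.43 days

15.43


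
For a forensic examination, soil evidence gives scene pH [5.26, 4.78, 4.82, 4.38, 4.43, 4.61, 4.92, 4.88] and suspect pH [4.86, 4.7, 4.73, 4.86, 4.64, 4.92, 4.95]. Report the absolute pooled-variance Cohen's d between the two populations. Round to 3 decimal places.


Pooled-variance Cohen's d for soil pH comparison:
Scene mean = 38.08 / 8 = 4.76
Suspect mean = 33.66 / 7 = 4.808571
Scene sample variance s_s^2 = 0.0814
Suspect sample variance s_c^2 = 0.014014
Pooled variance = ((n_s-1)*s_s^2 + (n_c-1)*s_c^2) / (n_s + n_c - 2) = 0.050299
Pooled SD = sqrt(0.050299) = 0.224274
Mean difference = -0.048571
|d| = |-0.048571| / 0.224274 = 0.217

0.217


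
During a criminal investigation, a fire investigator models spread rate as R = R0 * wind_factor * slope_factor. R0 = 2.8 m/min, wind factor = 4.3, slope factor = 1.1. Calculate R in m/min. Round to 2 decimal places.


Fire spread rate calculation:
R = R0 * wind_factor * slope_factor
= 2.8 * 4.3 * 1.1
= 12.04 * 1.1
= 13.24 m/min

13.24


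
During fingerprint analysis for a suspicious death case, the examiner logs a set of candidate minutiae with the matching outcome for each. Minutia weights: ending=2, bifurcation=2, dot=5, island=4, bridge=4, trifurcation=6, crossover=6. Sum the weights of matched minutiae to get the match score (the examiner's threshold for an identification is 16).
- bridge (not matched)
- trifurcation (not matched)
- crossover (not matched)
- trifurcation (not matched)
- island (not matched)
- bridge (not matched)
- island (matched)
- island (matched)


Weighted minutiae match score:
  bridge: not matched, +0
  trifurcation: not matched, +0
  crossover: not matched, +0
  trifurcation: not matched, +0
  island: not matched, +0
  bridge: not matched, +0
  island: matched, +4 (running total 4)
  island: matched, +4 (running total 8)
Total score = 8
Threshold = 16; verdict = inconclusive

8


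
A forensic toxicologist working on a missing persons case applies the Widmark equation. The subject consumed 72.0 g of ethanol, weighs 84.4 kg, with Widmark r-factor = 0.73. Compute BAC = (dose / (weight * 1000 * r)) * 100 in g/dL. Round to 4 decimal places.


Applying the Widmark formula:
BAC = (dose_g / (body_wt * 1000 * r)) * 100
Denominator = 84.4 * 1000 * 0.73 = 61612
BAC = (72.0 / 61612) * 100
BAC = 0.1169 g/dL

0.1169


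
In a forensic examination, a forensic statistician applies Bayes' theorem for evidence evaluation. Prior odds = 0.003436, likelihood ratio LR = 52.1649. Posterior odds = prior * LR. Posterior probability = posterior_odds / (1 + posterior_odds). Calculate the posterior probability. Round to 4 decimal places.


Bayesian evidence evaluation:
Posterior odds = prior_odds * LR = 0.003436 * 52.1649 = 0.1792386
Posterior probability = posterior_odds / (1 + posterior_odds)
= 0.1792386 / (1 + 0.1792386)
= 0.1792386 / 1.1792386
= 0.1520

0.1520


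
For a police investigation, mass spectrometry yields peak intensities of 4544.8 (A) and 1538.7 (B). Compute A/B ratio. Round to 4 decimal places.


Spectral peak ratio:
Peak A = 4544.8 counts
Peak B = 1538.7 counts
Ratio = 4544.8 / 1538.7 = 2.9537

2.9537


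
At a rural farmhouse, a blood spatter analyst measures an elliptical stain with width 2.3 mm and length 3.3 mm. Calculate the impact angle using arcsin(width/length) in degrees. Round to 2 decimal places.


Blood spatter impact angle calculation:
width / length = 2.3 / 3.3 = 0.69697
angle = arcsin(0.69697)
angle = 44.18 degrees

44.18


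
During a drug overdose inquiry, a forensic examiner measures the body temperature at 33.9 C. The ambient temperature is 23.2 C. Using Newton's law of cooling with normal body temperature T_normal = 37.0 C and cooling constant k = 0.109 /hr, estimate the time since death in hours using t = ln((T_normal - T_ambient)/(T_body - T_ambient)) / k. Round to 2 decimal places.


Using Newton's law of cooling:
t = ln((T_normal - T_ambient) / (T_body - T_ambient)) / k
T_normal - T_ambient = 13.8
T_body - T_ambient = 10.7
Ratio = 1.28972
ln(ratio) = 0.254425
t = 0.254425 / 0.109 = 2.33 hours

2.33


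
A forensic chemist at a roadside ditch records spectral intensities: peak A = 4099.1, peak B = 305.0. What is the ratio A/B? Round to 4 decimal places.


Spectral peak ratio:
Peak A = 4099.1 counts
Peak B = 305.0 counts
Ratio = 4099.1 / 305.0 = 13.4397

13.4397


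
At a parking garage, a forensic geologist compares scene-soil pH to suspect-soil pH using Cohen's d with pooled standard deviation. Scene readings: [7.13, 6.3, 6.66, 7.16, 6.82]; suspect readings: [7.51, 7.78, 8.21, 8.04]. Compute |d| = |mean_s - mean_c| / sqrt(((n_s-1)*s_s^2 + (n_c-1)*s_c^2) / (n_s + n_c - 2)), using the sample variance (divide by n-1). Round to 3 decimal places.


Pooled-variance Cohen's d for soil pH comparison:
Scene mean = 34.07 / 5 = 6.814
Suspect mean = 31.54 / 4 = 7.885
Scene sample variance s_s^2 = 0.12688
Suspect sample variance s_c^2 = 0.093767
Pooled variance = ((n_s-1)*s_s^2 + (n_c-1)*s_c^2) / (n_s + n_c - 2) = 0.112689
Pooled SD = sqrt(0.112689) = 0.335692
Mean difference = -1.071
|d| = |-1.071| / 0.335692 = 3.190

3.190


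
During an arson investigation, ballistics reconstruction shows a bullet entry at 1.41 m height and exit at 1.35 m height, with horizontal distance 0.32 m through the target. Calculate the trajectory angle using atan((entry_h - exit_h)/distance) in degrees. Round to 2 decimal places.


Bullet trajectory angle:
Height difference = 1.41 - 1.35 = 0.06 m
angle = atan(0.06 / 0.32)
angle = atan(0.1875)
angle = 10.62 degrees

10.62


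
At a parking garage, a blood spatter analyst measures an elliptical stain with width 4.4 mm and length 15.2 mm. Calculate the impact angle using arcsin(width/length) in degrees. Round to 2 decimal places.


Blood spatter impact angle calculation:
width / length = 4.4 / 15.2 = 0.289474
angle = arcsin(0.289474)
angle = 16.83 degrees

16.83


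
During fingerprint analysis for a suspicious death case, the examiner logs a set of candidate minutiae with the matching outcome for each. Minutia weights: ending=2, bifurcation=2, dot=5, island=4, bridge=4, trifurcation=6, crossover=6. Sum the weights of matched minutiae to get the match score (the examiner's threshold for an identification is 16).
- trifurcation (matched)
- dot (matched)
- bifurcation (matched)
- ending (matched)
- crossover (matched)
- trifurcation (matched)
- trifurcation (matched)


Weighted minutiae match score:
  trifurcation: matched, +6 (running total 6)
  dot: matched, +5 (running total 11)
  bifurcation: matched, +2 (running total 13)
  ending: matched, +2 (running total 15)
  crossover: matched, +6 (running total 21)
  trifurcation: matched, +6 (running total 27)
  trifurcation: matched, +6 (running total 33)
Total score = 33
Threshold = 16; verdict = identification

33


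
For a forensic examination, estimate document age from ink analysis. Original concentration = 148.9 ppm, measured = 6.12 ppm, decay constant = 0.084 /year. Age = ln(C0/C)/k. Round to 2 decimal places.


Document age estimation:
C0/C = 148.9 / 6.12 = 24.330065
ln(C0/C) = 3.191713
t = 3.191713 / 0.084 = 38.00 years

38.00


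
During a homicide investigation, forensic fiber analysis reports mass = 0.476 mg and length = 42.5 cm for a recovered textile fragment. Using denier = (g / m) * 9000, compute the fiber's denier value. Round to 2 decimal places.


Denier calculation:
Mass in grams = 0.476 mg / 1000 = 0.000476 g
Length in meters = 42.5 cm / 100 = 0.425 m
Linear density = mass / length = 0.000476 / 0.425 = 0.00112 g/m
Denier = (g/m) * 9000 = 0.00112 * 9000 = 10.08

10.08


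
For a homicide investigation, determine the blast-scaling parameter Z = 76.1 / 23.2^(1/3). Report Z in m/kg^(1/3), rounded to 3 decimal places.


Scaled distance calculation:
W^(1/3) = 23.2^(1/3) = 2.852086
Z = R / W^(1/3) = 76.1 / 2.852086
Z = 26.682 m/kg^(1/3)

26.682


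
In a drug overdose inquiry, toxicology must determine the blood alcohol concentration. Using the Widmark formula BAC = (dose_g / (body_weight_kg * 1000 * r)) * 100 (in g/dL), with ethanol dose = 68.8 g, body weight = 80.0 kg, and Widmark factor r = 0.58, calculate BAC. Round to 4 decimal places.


Applying the Widmark formula:
BAC = (dose_g / (body_wt * 1000 * r)) * 100
Denominator = 80.0 * 1000 * 0.58 = 46400
BAC = (68.8 / 46400) * 100
BAC = 0.1483 g/dL

0.1483


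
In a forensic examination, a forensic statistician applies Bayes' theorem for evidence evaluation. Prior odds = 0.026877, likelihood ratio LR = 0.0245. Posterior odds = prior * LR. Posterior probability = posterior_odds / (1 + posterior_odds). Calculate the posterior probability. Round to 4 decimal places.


Bayesian evidence evaluation:
Posterior odds = prior_odds * LR = 0.026877 * 0.0245 = 0.0006584865
Posterior probability = posterior_odds / (1 + posterior_odds)
= 0.0006584865 / (1 + 0.0006584865)
= 0.0006584865 / 1.0006584865
= 0.0007

0.0007


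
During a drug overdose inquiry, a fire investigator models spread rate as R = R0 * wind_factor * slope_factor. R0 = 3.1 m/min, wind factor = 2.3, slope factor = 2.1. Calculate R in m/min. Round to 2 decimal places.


Fire spread rate calculation:
R = R0 * wind_factor * slope_factor
= 3.1 * 2.3 * 2.1
= 7.13 * 2.1
= 14.97 m/min

14.97


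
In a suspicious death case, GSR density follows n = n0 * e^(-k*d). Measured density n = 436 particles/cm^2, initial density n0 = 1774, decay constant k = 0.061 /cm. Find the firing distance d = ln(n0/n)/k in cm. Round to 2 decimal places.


GSR distance calculation:
n0/n = 1774 / 436 = 4.068807
ln(n0/n) = 1.40335
d = 1.40335 / 0.061 = 23.01 cm

23.01


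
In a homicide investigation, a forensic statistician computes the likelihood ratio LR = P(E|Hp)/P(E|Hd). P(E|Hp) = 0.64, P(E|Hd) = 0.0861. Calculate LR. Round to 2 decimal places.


Likelihood ratio calculation:
LR = P(E|Hp) / P(E|Hd)
LR = 0.64 / 0.0861
LR = 7.43

7.43


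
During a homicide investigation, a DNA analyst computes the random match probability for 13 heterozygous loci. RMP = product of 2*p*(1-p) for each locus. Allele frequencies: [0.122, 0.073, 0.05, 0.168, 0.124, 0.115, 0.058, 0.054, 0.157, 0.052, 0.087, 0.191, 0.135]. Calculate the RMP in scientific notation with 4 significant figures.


Computing RMP for 13 loci:
Locus 1: 2 * 0.122 * 0.878 = 0.214232
Locus 2: 2 * 0.073 * 0.927 = 0.135342
Locus 3: 2 * 0.05 * 0.95 = 0.095
Locus 4: 2 * 0.168 * 0.832 = 0.279552
Locus 5: 2 * 0.124 * 0.876 = 0.217248
Locus 6: 2 * 0.115 * 0.885 = 0.20355
Locus 7: 2 * 0.058 * 0.942 = 0.109272
Locus 8: 2 * 0.054 * 0.946 = 0.102168
Locus 9: 2 * 0.157 * 0.843 = 0.264702
Locus 10: 2 * 0.052 * 0.948 = 0.098592
Locus 11: 2 * 0.087 * 0.913 = 0.158862
Locus 12: 2 * 0.191 * 0.809 = 0.309038
Locus 13: 2 * 0.135 * 0.865 = 0.23355
RMP = 1.138e-10

1.138e-10


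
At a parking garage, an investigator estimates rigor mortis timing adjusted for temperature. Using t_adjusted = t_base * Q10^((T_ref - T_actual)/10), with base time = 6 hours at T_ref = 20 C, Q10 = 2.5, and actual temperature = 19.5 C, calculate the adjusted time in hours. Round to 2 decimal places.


Rigor mortis time adjustment:
Exponent = (T_ref - T_actual) / 10 = (20 - 19.5) / 10 = 0.05
Q10 factor = 2.5^0.05 = 1.04688
t_adjusted = 6 * 1.04688 = 6.28 hours

6.28


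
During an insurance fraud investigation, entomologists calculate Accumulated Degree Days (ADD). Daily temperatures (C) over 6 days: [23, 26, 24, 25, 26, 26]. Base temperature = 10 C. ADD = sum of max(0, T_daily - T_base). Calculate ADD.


Computing ADD day by day:
Day 1: max(0, 23 - 10) = 13
Day 2: max(0, 26 - 10) = 16
Day 3: max(0, 24 - 10) = 14
Day 4: max(0, 25 - 10) = 15
Day 5: max(0, 26 - 10) = 16
Day 6: max(0, 26 - 10) = 16
Total ADD = 90

90


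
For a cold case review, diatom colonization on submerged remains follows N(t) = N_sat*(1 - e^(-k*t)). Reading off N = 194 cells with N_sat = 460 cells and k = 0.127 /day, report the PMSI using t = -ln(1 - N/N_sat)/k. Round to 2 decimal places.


PMSI from diatom colonization curve:
N / N_sat = 194 / 460 = 0.421739
1 - N/N_sat = 0.578261
ln(1 - N/N_sat) = -0.54773
t = -ln(1 - N/N_sat) / k = -(-0.54773) / 0.127 = 4.31 days

4.31
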